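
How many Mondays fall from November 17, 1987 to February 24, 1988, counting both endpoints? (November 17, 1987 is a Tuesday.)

14

November 17, 1987 is a Tuesday; the first Monday on or after it is November 23, 1987 (6 days later).
From November 23, 1987 to February 24, 1988: 7 + 31 + 31 + 24 = 93 days (rest of November, December, January, February).
93 ÷ 7 = 13 full weeks with remainder 2, so 13 more Mondays after the first → 14.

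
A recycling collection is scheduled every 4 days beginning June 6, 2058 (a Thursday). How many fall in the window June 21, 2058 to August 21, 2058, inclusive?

16

Occurrences land 4·i days after June 6, 2058 for i = 0, 1, 2, …
June 21, 2058 is 15 days after the start; 15 ÷ 4 = 3 remainder 3; since the remainder is 3, round up to i = 4. First occurrence in the window: #5 on June 22, 2058 (4×4 = 16 days in).
August 21, 2058 is 76 days after the start; 76 ÷ 4 = 19 remainder 0. Last occurrence in the window: #20 on August 21, 2058.
Occurrences #5 through #20: 16 in total.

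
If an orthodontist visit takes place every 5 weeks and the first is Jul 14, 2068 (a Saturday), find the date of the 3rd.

The 3rd occurrence is 2 intervals after the first: 2 × 35 = 70 days after Jul 14, 2068.
Jul has 31 days — 17 days to the end of Jul leaves 53.
Aug has 31 days (22 left).
22 days into Sep → Sep 22, 2068.

Sep 22, 2068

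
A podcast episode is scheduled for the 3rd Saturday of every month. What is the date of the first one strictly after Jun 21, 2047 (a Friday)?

Jun 2047 starts on a Saturday; its first Saturday is the 1st, so the 3rd Saturday is the 15th — Jun 15, 2047.
That is not after Jun 21, 2047, so look at Jul 2047.
Jul 2047 starts on a Monday; its first Saturday is the 6th, so the 3rd Saturday is the 20th — Jul 20, 2047.

Jul 20, 2047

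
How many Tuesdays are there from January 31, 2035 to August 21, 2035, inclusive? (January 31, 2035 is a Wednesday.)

January 31, 2035 is a Wednesday; the first Tuesday on or after it is February 6, 2035 (6 days later).
From February 6, 2035 to August 21, 2035: 22 + 31 + 30 + 31 + 30 + 31 + 21 = 196 days (rest of February, March, April, May, June, July, August).
196 ÷ 7 = 28 full weeks with remainder 0, so 28 more Tuesdays after the first → 29.

29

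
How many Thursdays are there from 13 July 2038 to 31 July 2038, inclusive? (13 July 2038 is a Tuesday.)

3

13 July 2038 is a Tuesday; the first Thursday on or after it is 15 July 2038 (2 days later).
From 15 July 2038 to 31 July 2038 is 31 − 15 = 16 days.
16 ÷ 7 = 2 full weeks with remainder 2, so 2 more Thursdays after the first → 3.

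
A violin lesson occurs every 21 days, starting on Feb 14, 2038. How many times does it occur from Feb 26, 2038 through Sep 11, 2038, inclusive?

Occurrences land 21·i days after Feb 14, 2038 for i = 0, 1, 2, …
Feb 26, 2038 is 12 days after the start; 12 ÷ 21 = 0 remainder 12; since the remainder is 12, round up to i = 1. First occurrence in the window: #2 on Mar 7, 2038 (1×21 = 21 days in).
Sep 11, 2038 is 209 days after the start; 209 ÷ 21 = 9 remainder 20. Last occurrence in the window: #10 on Aug 22, 2038.
Occurrences #2 through #10: 9 in total.

9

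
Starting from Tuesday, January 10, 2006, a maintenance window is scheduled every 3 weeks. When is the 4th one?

The 4th occurrence is 3 intervals after the first: 3 × 21 = 63 days after January 10, 2006.
January has 31 days — 21 days to the end of January leaves 42.
February has 28 days (14 left).
14 days into March → March 14, 2006.

March 14, 2006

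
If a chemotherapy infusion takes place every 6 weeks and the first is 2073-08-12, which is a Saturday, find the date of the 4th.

2073-12-16

The 4th occurrence is 3 intervals after the first: 3 × 42 = 126 days after 2073-08-12.
August has 31 days — 19 days to the end of August leaves 107.
September has 30 days (77 left).
October has 31 days (46 left).
November has 30 days (16 left).
16 days into December → 2073-12-16.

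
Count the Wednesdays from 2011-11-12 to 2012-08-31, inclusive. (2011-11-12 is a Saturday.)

42

2011-11-12 is a Saturday; the first Wednesday on or after it is 2011-11-16 (4 days later).
From 2011-11-16 to 2012-08-31: 14 + 31 + 31 + 29 + 31 + 30 + 31 + 30 + 31 + 31 = 289 days (rest of November, December, January, February, March, April, May, June, July, August).
289 ÷ 7 = 41 full weeks with remainder 2, so 41 more Wednesdays after the first → 42.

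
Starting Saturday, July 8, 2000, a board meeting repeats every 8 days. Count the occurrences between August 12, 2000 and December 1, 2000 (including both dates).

14

Occurrences land 8·i days after July 8, 2000 for i = 0, 1, 2, …
August 12, 2000 is 35 days after the start; 35 ÷ 8 = 4 remainder 3; since the remainder is 3, round up to i = 5. First occurrence in the window: #6 on August 17, 2000 (5×8 = 40 days in).
December 1, 2000 is 146 days after the start; 146 ÷ 8 = 18 remainder 2. Last occurrence in the window: #19 on November 29, 2000.
Occurrences #6 through #19: 14 in total.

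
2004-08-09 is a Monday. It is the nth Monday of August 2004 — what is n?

Day 9 falls in week ⌈9/7⌉ of the month.
Days 1–7 hold the 1st Monday, 8–14 the 2nd, 15–21 the 3rd, 22–28 the 4th, 29–31 the 5th.
9 is in the range for the 2nd.

2nd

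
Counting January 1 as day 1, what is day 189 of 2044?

7 July 2044

January has 31 days (189 − 31 = 158 remain).
February has 29 days (158 − 29 = 129 remain).
March has 31 days (129 − 31 = 98 remain).
April has 30 days (98 − 30 = 68 remain).
May has 31 days (68 − 31 = 37 remain).
June has 30 days (37 − 30 = 7 remain).
7 into July → July 7.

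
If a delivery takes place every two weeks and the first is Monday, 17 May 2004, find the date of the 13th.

The 13th occurrence is 12 intervals after the first: 12 × 14 = 168 days after 17 May 2004.
May has 31 days — 14 days to the end of May leaves 154.
June has 30 days (124 left).
July has 31 days (93 left).
August has 31 days (62 left).
September has 30 days (32 left).
October has 31 days (1 left).
1 day into November → 1 November 2004.

1 November 2004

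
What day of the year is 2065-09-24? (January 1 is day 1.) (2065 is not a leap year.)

267

Days in months before September: 31 + 28 + 31 + 30 + 31 + 30 + 31 + 31 = 243.
Plus 24 days into September → day 267.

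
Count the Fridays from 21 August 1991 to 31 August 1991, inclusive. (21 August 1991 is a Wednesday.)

2

21 August 1991 is a Wednesday; the first Friday on or after it is 23 August 1991 (2 days later).
From 23 August 1991 to 31 August 1991 is 31 − 23 = 8 days.
8 ÷ 7 = 1 full weeks with remainder 1, so 1 more Fridays after the first → 2.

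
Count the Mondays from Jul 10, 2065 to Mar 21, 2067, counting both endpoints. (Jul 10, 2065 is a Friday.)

89

Jul 10, 2065 is a Friday; the first Monday on or after it is Jul 13, 2065 (3 days later).
From Jul 13, 2065 to Mar 21, 2067: 171 + 365 + 80 = 616 days (rest of 2065, 2066, to Mar 21, 2067 in 2067).
616 ÷ 7 = 88 full weeks with remainder 0, so 88 more Mondays after the first → 89.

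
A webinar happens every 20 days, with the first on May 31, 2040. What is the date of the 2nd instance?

Jun 20, 2040

The 2nd occurrence is 1 interval after the first: 1 × 20 = 20 days after May 31, 2040.
May has 31 days — 0 days to the end of May leaves 20.
20 days into Jun → Jun 20, 2040.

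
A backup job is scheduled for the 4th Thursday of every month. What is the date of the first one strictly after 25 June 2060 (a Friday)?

22 July 2060

June 2060 starts on a Tuesday; its first Thursday is the 3rd, so the 4th Thursday is the 24th — 24 June 2060.
That is not after 25 June 2060, so look at July 2060.
July 2060 starts on a Thursday; its first Thursday is the 1st, so the 4th Thursday is the 22nd — 22 July 2060.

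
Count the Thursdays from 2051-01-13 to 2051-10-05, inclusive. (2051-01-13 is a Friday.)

2051-01-13 is a Friday; the first Thursday on or after it is 2051-01-19 (6 days later).
From 2051-01-19 to 2051-10-05: 12 + 28 + 31 + 30 + 31 + 30 + 31 + 31 + 30 + 5 = 259 days (rest of January, February, March, April, May, June, July, August, September, October).
259 ÷ 7 = 37 full weeks with remainder 0, so 37 more Thursdays after the first → 38.

38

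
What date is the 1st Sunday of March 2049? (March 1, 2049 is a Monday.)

7 March 2049

March 2049 begins on a Monday, so the first Sunday is March 7 (6 days later).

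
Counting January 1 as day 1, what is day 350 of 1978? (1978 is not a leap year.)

Jan has 31 days (350 − 31 = 319 remain).
Feb has 28 days (319 − 28 = 291 remain).
Mar has 31 days (291 − 31 = 260 remain).
Apr has 30 days (260 − 30 = 230 remain).
May has 31 days (230 − 31 = 199 remain).
Jun has 30 days (199 − 30 = 169 remain).
Jul has 31 days (169 − 31 = 138 remain).
Aug has 31 days (138 − 31 = 107 remain).
Sep has 30 days (107 − 30 = 77 remain).
Oct has 31 days (77 − 31 = 46 remain).
Nov has 30 days (46 − 30 = 16 remain).
16 into Dec → Dec 16.

Dec 16, 1978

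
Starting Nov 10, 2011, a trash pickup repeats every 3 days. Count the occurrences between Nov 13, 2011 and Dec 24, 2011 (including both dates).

14

Occurrences land 3·i days after Nov 10, 2011 for i = 0, 1, 2, …
Nov 13, 2011 is 3 days after the start; 3 ÷ 3 = 1 remainder 0. First occurrence in the window: #2 on Nov 13, 2011 (1×3 = 3 days in).
Dec 24, 2011 is 44 days after the start; 44 ÷ 3 = 14 remainder 2. Last occurrence in the window: #15 on Dec 22, 2011.
Occurrences #2 through #15: 14 in total.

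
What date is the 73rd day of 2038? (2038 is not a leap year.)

2038-03-14

January has 31 days (73 − 31 = 42 remain).
February has 28 days (42 − 28 = 14 remain).
14 into March → March 14.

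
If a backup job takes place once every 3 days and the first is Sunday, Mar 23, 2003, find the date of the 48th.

The 48th occurrence is 47 intervals after the first: 47 × 3 = 141 days after Mar 23, 2003.
Mar has 31 days — 8 days to the end of Mar leaves 133.
Apr has 30 days (103 left).
May has 31 days (72 left).
Jun has 30 days (42 left).
Jul has 31 days (11 left).
11 days into Aug → Aug 11, 2003.

Aug 11, 2003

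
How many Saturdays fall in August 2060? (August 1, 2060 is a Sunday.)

4

August 1, 2060 is a Sunday; the first Saturday on or after it is August 7, 2060 (6 days later).
From August 7, 2060 to August 31, 2060 is 31 − 7 = 24 days.
24 ÷ 7 = 3 full weeks with remainder 3, so 3 more Saturdays after the first → 4.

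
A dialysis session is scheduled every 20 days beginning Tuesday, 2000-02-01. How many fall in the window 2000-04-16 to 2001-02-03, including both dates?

Occurrences land 20·i days after 2000-02-01 for i = 0, 1, 2, …
2000-04-16 is 75 days after the start; 75 ÷ 20 = 3 remainder 15; since the remainder is 15, round up to i = 4. First occurrence in the window: #5 on 2000-04-21 (4×20 = 80 days in).
2001-02-03 is 368 days after the start; 368 ÷ 20 = 18 remainder 8. Last occurrence in the window: #19 on 2001-01-26.
Occurrences #5 through #19: 15 in total.

15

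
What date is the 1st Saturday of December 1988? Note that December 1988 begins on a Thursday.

December 1988 begins on a Thursday, so the first Saturday is December 3 (2 days later).

3 December 1988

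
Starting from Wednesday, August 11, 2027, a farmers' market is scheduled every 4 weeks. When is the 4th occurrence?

November 3, 2027

The 4th occurrence is 3 intervals after the first: 3 × 28 = 84 days after August 11, 2027.
August has 31 days — 20 days to the end of August leaves 64.
September has 30 days (34 left).
October has 31 days (3 left).
3 days into November → November 3, 2027.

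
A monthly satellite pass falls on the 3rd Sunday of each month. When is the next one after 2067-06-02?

2067-06-19

June 2067 starts on a Wednesday; its first Sunday is the 5th, so the 3rd Sunday is the 19th — 2067-06-19.
2067-06-19 is after 2067-06-02, so that is the next one.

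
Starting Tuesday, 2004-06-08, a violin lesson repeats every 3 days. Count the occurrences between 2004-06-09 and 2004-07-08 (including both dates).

Occurrences land 3·i days after 2004-06-08 for i = 0, 1, 2, …
2004-06-09 is 1 day after the start; 1 ÷ 3 = 0 remainder 1; since the remainder is 1, round up to i = 1. First occurrence in the window: #2 on 2004-06-11 (1×3 = 3 days in).
2004-07-08 is 30 days after the start; 30 ÷ 3 = 10 remainder 0. Last occurrence in the window: #11 on 2004-07-08.
Occurrences #2 through #11: 10 in total.

10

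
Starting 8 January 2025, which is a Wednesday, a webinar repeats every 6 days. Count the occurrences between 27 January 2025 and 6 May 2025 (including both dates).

Occurrences land 6·i days after 8 January 2025 for i = 0, 1, 2, …
27 January 2025 is 19 days after the start; 19 ÷ 6 = 3 remainder 1; since the remainder is 1, round up to i = 4. First occurrence in the window: #5 on 1 February 2025 (4×6 = 24 days in).
6 May 2025 is 118 days after the start; 118 ÷ 6 = 19 remainder 4. Last occurrence in the window: #20 on 2 May 2025.
Occurrences #5 through #20: 16 in total.

16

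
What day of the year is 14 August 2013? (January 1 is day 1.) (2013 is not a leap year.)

226

Days in months before August: 31 + 28 + 31 + 30 + 31 + 30 + 31 = 212.
Plus 14 days into August → day 226.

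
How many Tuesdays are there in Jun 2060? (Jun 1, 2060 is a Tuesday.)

Jun 1, 2060 is a Tuesday; the first Tuesday on or after it is Jun 1, 2060.
From Jun 1, 2060 to Jun 30, 2060 is 30 − 1 = 29 days.
29 ÷ 7 = 4 full weeks with remainder 1, so 4 more Tuesdays after the first → 5.

5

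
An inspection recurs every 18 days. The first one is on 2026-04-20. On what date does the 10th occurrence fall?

2026-09-29

The 10th occurrence is 9 intervals after the first: 9 × 18 = 162 days after 2026-04-20.
April has 30 days — 10 days to the end of April leaves 152.
May has 31 days (121 left).
June has 30 days (91 left).
July has 31 days (60 left).
August has 31 days (29 left).
29 days into September → 2026-09-29.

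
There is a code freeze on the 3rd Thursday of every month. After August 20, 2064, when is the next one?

August 2064 starts on a Friday; its first Thursday is the 7th, so the 3rd Thursday is the 21st — August 21, 2064.
August 21, 2064 is after August 20, 2064, so that is the next one.

August 21, 2064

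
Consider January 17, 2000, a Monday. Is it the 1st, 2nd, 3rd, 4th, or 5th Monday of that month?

Day 17 falls in week ⌈17/7⌉ of the month.
Days 1–7 hold the 1st Monday, 8–14 the 2nd, 15–21 the 3rd, 22–28 the 4th, 29–31 the 5th.
17 is in the range for the 3rd.

3rd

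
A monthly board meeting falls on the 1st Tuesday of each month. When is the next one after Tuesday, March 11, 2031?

March 2031 starts on a Saturday, so its 1st Tuesday is March 4, 2031 (3 days in).
That is not after March 11, 2031, so look at April 2031.
April 2031 starts on a Tuesday, so its 1st Tuesday is April 1, 2031.

April 1, 2031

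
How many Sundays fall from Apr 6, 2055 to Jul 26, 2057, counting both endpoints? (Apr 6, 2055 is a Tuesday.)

120

Apr 6, 2055 is a Tuesday; the first Sunday on or after it is Apr 11, 2055 (5 days later).
From Apr 11, 2055 to Jul 26, 2057: 264 + 366 + 207 = 837 days (rest of 2055, 2056, to Jul 26, 2057 in 2057).
837 ÷ 7 = 119 full weeks with remainder 4, so 119 more Sundays after the first → 120.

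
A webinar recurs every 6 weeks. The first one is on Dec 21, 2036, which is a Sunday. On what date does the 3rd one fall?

The 3rd occurrence is 2 intervals after the first: 2 × 42 = 84 days after Dec 21, 2036.
Dec has 31 days — 10 days to the end of Dec leaves 74.
Jan has 31 days (43 left).
Feb has 28 days (15 left).
15 days into Mar → Mar 15, 2037.

Mar 15, 2037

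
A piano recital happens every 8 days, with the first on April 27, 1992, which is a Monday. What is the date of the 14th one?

The 14th occurrence is 13 intervals after the first: 13 × 8 = 104 days after April 27, 1992.
April has 30 days — 3 days to the end of April leaves 101.
May has 31 days (70 left).
June has 30 days (40 left).
July has 31 days (9 left).
9 days into August → August 9, 1992.

August 9, 1992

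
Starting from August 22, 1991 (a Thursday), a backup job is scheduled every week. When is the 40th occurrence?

The 40th occurrence is 39 intervals after the first: 39 × 7 = 273 days after August 22, 1991.
August has 31 days — 9 days to the end of August leaves 264.
September has 30 days (234 left).
October has 31 days (203 left).
November has 30 days (173 left).
December has 31 days (142 left).
January has 31 days (111 left).
February has 29 days (82 left).
March has 31 days (51 left).
April has 30 days (21 left).
21 days into May → May 21, 1992.

May 21, 1992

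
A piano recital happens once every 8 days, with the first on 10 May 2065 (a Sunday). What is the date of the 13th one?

14 August 2065

The 13th occurrence is 12 intervals after the first: 12 × 8 = 96 days after 10 May 2065.
May has 31 days — 21 days to the end of May leaves 75.
June has 30 days (45 left).
July has 31 days (14 left).
14 days into August → 14 August 2065.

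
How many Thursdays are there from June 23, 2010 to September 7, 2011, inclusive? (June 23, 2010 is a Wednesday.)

63

June 23, 2010 is a Wednesday; the first Thursday on or after it is June 24, 2010 (1 day later).
From June 24, 2010 to September 7, 2011: 190 + 250 = 440 days (rest of 2010, to September 7, 2011 in 2011).
440 ÷ 7 = 62 full weeks with remainder 6, so 62 more Thursdays after the first → 63.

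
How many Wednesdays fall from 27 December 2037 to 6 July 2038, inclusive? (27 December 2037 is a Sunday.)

27 December 2037 is a Sunday; the first Wednesday on or after it is 30 December 2037 (3 days later).
From 30 December 2037 to 6 July 2038: 1 + 31 + 28 + 31 + 30 + 31 + 30 + 6 = 188 days (rest of December, January, February, March, April, May, June, July).
188 ÷ 7 = 26 full weeks with remainder 6, so 26 more Wednesdays after the first → 27.

27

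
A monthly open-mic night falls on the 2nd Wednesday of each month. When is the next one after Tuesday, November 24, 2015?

December 9, 2015

November 2015 starts on a Sunday; its first Wednesday is the 4th, so the 2nd Wednesday is the 11th — November 11, 2015.
That is not after November 24, 2015, so look at December 2015.
December 2015 starts on a Tuesday; its first Wednesday is the 2nd, so the 2nd Wednesday is the 9th — December 9, 2015.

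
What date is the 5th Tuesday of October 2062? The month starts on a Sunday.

October 31, 2062

October 2062 begins on a Sunday, so the first Tuesday is October 3 (2 days later).
The 5th Tuesday is 4 weeks later: 3 + 28 = 31.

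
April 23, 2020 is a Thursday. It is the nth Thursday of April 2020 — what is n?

Day 23 falls in week ⌈23/7⌉ of the month.
Days 1–7 hold the 1st Thursday, 8–14 the 2nd, 15–21 the 3rd, 22–28 the 4th, 29–31 the 5th.
23 is in the range for the 4th.

4th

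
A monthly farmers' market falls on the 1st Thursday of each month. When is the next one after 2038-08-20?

August 2038 starts on a Sunday, so its 1st Thursday is 2038-08-05 (4 days in).
That is not after 2038-08-20, so look at September 2038.
September 2038 starts on a Wednesday, so its 1st Thursday is 2038-09-02 (1 day in).

2038-09-02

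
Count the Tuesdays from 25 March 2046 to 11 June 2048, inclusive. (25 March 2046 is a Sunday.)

116

25 March 2046 is a Sunday; the first Tuesday on or after it is 27 March 2046 (2 days later).
From 27 March 2046 to 11 June 2048: 279 + 365 + 163 = 807 days (rest of 2046, 2047, to 11 June 2048 in 2048).
807 ÷ 7 = 115 full weeks with remainder 2, so 115 more Tuesdays after the first → 116.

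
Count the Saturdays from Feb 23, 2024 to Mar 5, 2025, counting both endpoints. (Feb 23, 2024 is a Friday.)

Feb 23, 2024 is a Friday; the first Saturday on or after it is Feb 24, 2024 (1 day later).
From Feb 24, 2024 to Mar 5, 2025: 311 + 64 = 375 days (rest of 2024, to Mar 5, 2025 in 2025).
375 ÷ 7 = 53 full weeks with remainder 4, so 53 more Saturdays after the first → 54.

54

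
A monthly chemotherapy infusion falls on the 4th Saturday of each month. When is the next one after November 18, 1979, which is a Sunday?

November 1979 starts on a Thursday; its first Saturday is the 3rd, so the 4th Saturday is the 24th — November 24, 1979.
November 24, 1979 is after November 18, 1979, so that is the next one.

November 24, 1979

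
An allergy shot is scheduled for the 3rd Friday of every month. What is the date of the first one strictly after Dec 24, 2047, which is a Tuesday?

Dec 2047 starts on a Sunday; its first Friday is the 6th, so the 3rd Friday is the 20th — Dec 20, 2047.
That is not after Dec 24, 2047, so look at Jan 2048.
Jan 2048 starts on a Wednesday; its first Friday is the 3rd, so the 3rd Friday is the 17th — Jan 17, 2048.

Jan 17, 2048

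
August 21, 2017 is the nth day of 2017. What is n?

Days in months before August: 31 + 28 + 31 + 30 + 31 + 30 + 31 = 212.
Plus 21 days into August → day 233.

233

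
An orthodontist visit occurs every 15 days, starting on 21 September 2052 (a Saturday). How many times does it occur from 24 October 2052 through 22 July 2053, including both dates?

18

Occurrences land 15·i days after 21 September 2052 for i = 0, 1, 2, …
24 October 2052 is 33 days after the start; 33 ÷ 15 = 2 remainder 3; since the remainder is 3, round up to i = 3. First occurrence in the window: #4 on 5 November 2052 (3×15 = 45 days in).
22 July 2053 is 304 days after the start; 304 ÷ 15 = 20 remainder 4. Last occurrence in the window: #21 on 18 July 2053.
Occurrences #4 through #21: 18 in total.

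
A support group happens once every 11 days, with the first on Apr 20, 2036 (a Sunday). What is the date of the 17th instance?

The 17th occurrence is 16 intervals after the first: 16 × 11 = 176 days after Apr 20, 2036.
Apr has 30 days — 10 days to the end of Apr leaves 166.
May has 31 days (135 left).
Jun has 30 days (105 left).
Jul has 31 days (74 left).
Aug has 31 days (43 left).
Sep has 30 days (13 left).
13 days into Oct → Oct 13, 2036.

Oct 13, 2036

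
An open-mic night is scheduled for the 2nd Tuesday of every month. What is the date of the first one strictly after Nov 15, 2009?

Dec 8, 2009

Nov 2009 starts on a Sunday; its first Tuesday is the 3rd, so the 2nd Tuesday is the 10th — Nov 10, 2009.
That is not after Nov 15, 2009, so look at Dec 2009.
Dec 2009 starts on a Tuesday; its first Tuesday is the 1st, so the 2nd Tuesday is the 8th — Dec 8, 2009.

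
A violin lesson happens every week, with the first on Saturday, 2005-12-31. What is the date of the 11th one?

The 11th occurrence is 10 intervals after the first: 10 × 7 = 70 days after 2005-12-31.
December has 31 days — 0 days to the end of December leaves 70.
January has 31 days (39 left).
February has 28 days (11 left).
11 days into March → 2006-03-11.

2006-03-11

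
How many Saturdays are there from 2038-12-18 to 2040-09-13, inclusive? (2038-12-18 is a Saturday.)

2038-12-18 is a Saturday; the first Saturday on or after it is 2038-12-18.
From 2038-12-18 to 2040-09-13: 13 + 365 + 257 = 635 days (rest of 2038, 2039, to 2040-09-13 in 2040).
635 ÷ 7 = 90 full weeks with remainder 5, so 90 more Saturdays after the first → 91.

91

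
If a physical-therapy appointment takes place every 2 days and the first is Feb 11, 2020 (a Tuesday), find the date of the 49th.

The 49th occurrence is 48 intervals after the first: 48 × 2 = 96 days after Feb 11, 2020.
Feb has 29 days — 18 days to the end of Feb leaves 78.
Mar has 31 days (47 left).
Apr has 30 days (17 left).
17 days into May → May 17, 2020.

May 17, 2020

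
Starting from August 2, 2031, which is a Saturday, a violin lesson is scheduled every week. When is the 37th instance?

The 37th occurrence is 36 intervals after the first: 36 × 7 = 252 days after August 2, 2031.
August has 31 days — 29 days to the end of August leaves 223.
September has 30 days (193 left).
October has 31 days (162 left).
November has 30 days (132 left).
December has 31 days (101 left).
January has 31 days (70 left).
February has 29 days (41 left).
March has 31 days (10 left).
10 days into April → April 10, 2032.

April 10, 2032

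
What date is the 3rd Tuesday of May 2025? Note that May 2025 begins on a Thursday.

May 2025 begins on a Thursday, so the first Tuesday is May 6 (5 days later).
The 3rd Tuesday is 2 weeks later: 6 + 14 = 20.

May 20, 2025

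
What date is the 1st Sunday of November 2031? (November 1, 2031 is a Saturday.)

November 2031 begins on a Saturday, so the first Sunday is November 2 (1 day later).

2 November 2031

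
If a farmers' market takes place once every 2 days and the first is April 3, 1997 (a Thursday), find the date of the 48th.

July 6, 1997

The 48th occurrence is 47 intervals after the first: 47 × 2 = 94 days after April 3, 1997.
April has 30 days — 27 days to the end of April leaves 67.
May has 31 days (36 left).
June has 30 days (6 left).
6 days into July → July 6, 1997.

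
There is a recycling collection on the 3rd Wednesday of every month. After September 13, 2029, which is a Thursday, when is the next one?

September 2029 starts on a Saturday; its first Wednesday is the 5th, so the 3rd Wednesday is the 19th — September 19, 2029.
September 19, 2029 is after September 13, 2029, so that is the next one.

September 19, 2029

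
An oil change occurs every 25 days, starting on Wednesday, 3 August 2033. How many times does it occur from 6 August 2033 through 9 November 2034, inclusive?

18

Occurrences land 25·i days after 3 August 2033 for i = 0, 1, 2, …
6 August 2033 is 3 days after the start; 3 ÷ 25 = 0 remainder 3; since the remainder is 3, round up to i = 1. First occurrence in the window: #2 on 28 August 2033 (1×25 = 25 days in).
9 November 2034 is 463 days after the start; 463 ÷ 25 = 18 remainder 13. Last occurrence in the window: #19 on 27 October 2034.
Occurrences #2 through #19: 18 in total.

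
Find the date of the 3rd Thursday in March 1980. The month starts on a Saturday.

March 1980 begins on a Saturday, so the first Thursday is March 6 (5 days later).
The 3rd Thursday is 2 weeks later: 6 + 14 = 20.

1980-03-20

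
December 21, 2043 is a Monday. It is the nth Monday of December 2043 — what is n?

Day 21 falls in week ⌈21/7⌉ of the month.
Days 1–7 hold the 1st Monday, 8–14 the 2nd, 15–21 the 3rd, 22–28 the 4th, 29–31 the 5th.
21 is in the range for the 3rd.

3rd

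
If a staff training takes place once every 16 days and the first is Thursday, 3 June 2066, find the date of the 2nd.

19 June 2066

The 2nd occurrence is 1 interval after the first: 1 × 16 = 16 days after 3 June 2066.
16 days later is 19 June 2066.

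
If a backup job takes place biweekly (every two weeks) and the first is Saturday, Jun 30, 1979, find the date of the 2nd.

The 2nd occurrence is 1 interval after the first: 1 × 14 = 14 days after Jun 30, 1979.
Jun has 30 days — 0 days to the end of Jun leaves 14.
14 days into Jul → Jul 14, 1979.

Jul 14, 1979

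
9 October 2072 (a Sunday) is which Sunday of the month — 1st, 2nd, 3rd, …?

2nd

Day 9 falls in week ⌈9/7⌉ of the month.
Days 1–7 hold the 1st Sunday, 8–14 the 2nd, 15–21 the 3rd, 22–28 the 4th, 29–31 the 5th.
9 is in the range for the 2nd.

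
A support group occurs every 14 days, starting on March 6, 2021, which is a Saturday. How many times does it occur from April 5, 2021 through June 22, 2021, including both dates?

5

Occurrences land 14·i days after March 6, 2021 for i = 0, 1, 2, …
April 5, 2021 is 30 days after the start; 30 ÷ 14 = 2 remainder 2; since the remainder is 2, round up to i = 3. First occurrence in the window: #4 on April 17, 2021 (3×14 = 42 days in).
June 22, 2021 is 108 days after the start; 108 ÷ 14 = 7 remainder 10. Last occurrence in the window: #8 on June 12, 2021.
Occurrences #4 through #8: 5 in total.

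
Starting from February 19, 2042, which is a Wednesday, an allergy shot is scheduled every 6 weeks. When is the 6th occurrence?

The 6th occurrence is 5 intervals after the first: 5 × 42 = 210 days after February 19, 2042.
February has 28 days — 9 days to the end of February leaves 201.
March has 31 days (170 left).
April has 30 days (140 left).
May has 31 days (109 left).
June has 30 days (79 left).
July has 31 days (48 left).
August has 31 days (17 left).
17 days into September → September 17, 2042.

September 17, 2042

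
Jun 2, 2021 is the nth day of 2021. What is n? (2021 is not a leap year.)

153

Days in months before Jun: 31 + 28 + 31 + 30 + 31 = 151.
Plus 2 days into Jun → day 153.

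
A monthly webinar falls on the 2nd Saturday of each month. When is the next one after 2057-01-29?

2057-02-10

January 2057 starts on a Monday; its first Saturday is the 6th, so the 2nd Saturday is the 13th — 2057-01-13.
That is not after 2057-01-29, so look at February 2057.
February 2057 starts on a Thursday; its first Saturday is the 3rd, so the 2nd Saturday is the 10th — 2057-02-10.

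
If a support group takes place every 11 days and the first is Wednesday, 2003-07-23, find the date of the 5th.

The 5th occurrence is 4 intervals after the first: 4 × 11 = 44 days after 2003-07-23.
July has 31 days — 8 days to the end of July leaves 36.
August has 31 days (5 left).
5 days into September → 2003-09-05.

2003-09-05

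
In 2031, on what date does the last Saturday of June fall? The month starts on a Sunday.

June 2031 begins on a Sunday, so the first Saturday is June 7 (6 days later).
June 2031 has 30 days. Adding weeks: 7, 14, 21, 28 — the last one ≤ 30 is the 28th.

June 28, 2031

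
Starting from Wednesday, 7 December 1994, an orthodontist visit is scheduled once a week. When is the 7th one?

18 January 1995

The 7th occurrence is 6 intervals after the first: 6 × 7 = 42 days after 7 December 1994.
December has 31 days — 24 days to the end of December leaves 18.
18 days into January → 18 January 1995.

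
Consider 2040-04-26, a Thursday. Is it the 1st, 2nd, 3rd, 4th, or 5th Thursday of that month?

4th

Day 26 falls in week ⌈26/7⌉ of the month.
Days 1–7 hold the 1st Thursday, 8–14 the 2nd, 15–21 the 3rd, 22–28 the 4th, 29–31 the 5th.
26 is in the range for the 4th.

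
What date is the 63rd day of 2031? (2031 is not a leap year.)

Jan has 31 days (63 − 31 = 32 remain).
Feb has 28 days (32 − 28 = 4 remain).
4 into Mar → Mar 4.

Mar 4, 2031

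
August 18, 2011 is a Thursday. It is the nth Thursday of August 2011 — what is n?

3rd

Day 18 falls in week ⌈18/7⌉ of the month.
Days 1–7 hold the 1st Thursday, 8–14 the 2nd, 15–21 the 3rd, 22–28 the 4th, 29–31 the 5th.
18 is in the range for the 3rd.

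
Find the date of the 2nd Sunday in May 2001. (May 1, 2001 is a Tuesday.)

May 2001 begins on a Tuesday, so the first Sunday is May 6 (5 days later).
The 2nd Sunday is 1 weeks later: 6 + 7 = 13.

May 13, 2001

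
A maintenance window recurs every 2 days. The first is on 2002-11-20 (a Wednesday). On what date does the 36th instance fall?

The 36th occurrence is 35 intervals after the first: 35 × 2 = 70 days after 2002-11-20.
November has 30 days — 10 days to the end of November leaves 60.
December has 31 days (29 left).
29 days into January → 2003-01-29.

2003-01-29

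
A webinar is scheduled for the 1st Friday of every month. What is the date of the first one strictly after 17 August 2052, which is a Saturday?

August 2052 starts on a Thursday, so its 1st Friday is 2 August 2052 (1 day in).
That is not after 17 August 2052, so look at September 2052.
September 2052 starts on a Sunday, so its 1st Friday is 6 September 2052 (5 days in).

6 September 2052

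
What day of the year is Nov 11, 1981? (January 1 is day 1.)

Days in months before Nov: 31 + 28 + 31 + 30 + 31 + 30 + 31 + 31 + 30 + 31 = 304.
Plus 11 days into Nov → day 315.

315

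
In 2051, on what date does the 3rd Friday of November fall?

2051-11-17

November 2051 begins on a Wednesday, so the first Friday is November 3 (2 days later).
The 3rd Friday is 2 weeks later: 3 + 14 = 17.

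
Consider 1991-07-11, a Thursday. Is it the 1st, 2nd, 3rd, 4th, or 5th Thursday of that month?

2nd

Day 11 falls in week ⌈11/7⌉ of the month.
Days 1–7 hold the 1st Thursday, 8–14 the 2nd, 15–21 the 3rd, 22–28 the 4th, 29–31 the 5th.
11 is in the range for the 2nd.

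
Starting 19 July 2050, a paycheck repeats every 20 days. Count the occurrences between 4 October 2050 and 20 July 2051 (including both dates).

15

Occurrences land 20·i days after 19 July 2050 for i = 0, 1, 2, …
4 October 2050 is 77 days after the start; 77 ÷ 20 = 3 remainder 17; since the remainder is 17, round up to i = 4. First occurrence in the window: #5 on 7 October 2050 (4×20 = 80 days in).
20 July 2051 is 366 days after the start; 366 ÷ 20 = 18 remainder 6. Last occurrence in the window: #19 on 14 July 2051.
Occurrences #5 through #19: 15 in total.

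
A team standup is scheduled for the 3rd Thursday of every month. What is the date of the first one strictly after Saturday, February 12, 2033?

February 17, 2033

February 2033 starts on a Tuesday; its first Thursday is the 3rd, so the 3rd Thursday is the 17th — February 17, 2033.
February 17, 2033 is after February 12, 2033, so that is the next one.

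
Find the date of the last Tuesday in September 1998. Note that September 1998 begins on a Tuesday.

September 1998 begins on a Tuesday, so the first Tuesday is September 1.
September 1998 has 30 days. Adding weeks: 1, 8, 15, 22, 29 — the last one ≤ 30 is the 29th.

September 29, 1998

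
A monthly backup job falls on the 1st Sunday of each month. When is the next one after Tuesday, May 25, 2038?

May 2038 starts on a Saturday, so its 1st Sunday is May 2, 2038 (1 day in).
That is not after May 25, 2038, so look at Jun 2038.
Jun 2038 starts on a Tuesday, so its 1st Sunday is Jun 6, 2038 (5 days in).

Jun 6, 2038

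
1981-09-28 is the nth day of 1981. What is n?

Days in months before September: 31 + 28 + 31 + 30 + 31 + 30 + 31 + 31 = 243.
Plus 28 days into September → day 271.

271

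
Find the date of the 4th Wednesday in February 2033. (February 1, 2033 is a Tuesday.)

23 February 2033

February 2033 begins on a Tuesday, so the first Wednesday is February 2 (1 day later).
The 4th Wednesday is 3 weeks later: 2 + 21 = 23.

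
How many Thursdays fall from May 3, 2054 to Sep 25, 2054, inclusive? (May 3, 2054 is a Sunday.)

May 3, 2054 is a Sunday; the first Thursday on or after it is May 7, 2054 (4 days later).
From May 7, 2054 to Sep 25, 2054: 24 + 30 + 31 + 31 + 25 = 141 days (rest of May, Jun, Jul, Aug, Sep).
141 ÷ 7 = 20 full weeks with remainder 1, so 20 more Thursdays after the first → 21.

21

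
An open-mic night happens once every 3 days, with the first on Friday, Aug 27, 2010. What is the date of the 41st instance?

Dec 25, 2010

The 41st occurrence is 40 intervals after the first: 40 × 3 = 120 days after Aug 27, 2010.
Aug has 31 days — 4 days to the end of Aug leaves 116.
Sep has 30 days (86 left).
Oct has 31 days (55 left).
Nov has 30 days (25 left).
25 days into Dec → Dec 25, 2010.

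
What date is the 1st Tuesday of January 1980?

1980-01-01

The first Tuesday of January 1980 is January 1.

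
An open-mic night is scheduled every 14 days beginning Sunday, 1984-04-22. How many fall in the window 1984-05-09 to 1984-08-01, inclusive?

Occurrences land 14·i days after 1984-04-22 for i = 0, 1, 2, …
1984-05-09 is 17 days after the start; 17 ÷ 14 = 1 remainder 3; since the remainder is 3, round up to i = 2. First occurrence in the window: #3 on 1984-05-20 (2×14 = 28 days in).
1984-08-01 is 101 days after the start; 101 ÷ 14 = 7 remainder 3. Last occurrence in the window: #8 on 1984-07-29.
Occurrences #3 through #8: 6 in total.

6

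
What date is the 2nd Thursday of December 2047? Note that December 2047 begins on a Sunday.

December 12, 2047

December 2047 begins on a Sunday, so the first Thursday is December 5 (4 days later).
The 2nd Thursday is 1 weeks later: 5 + 7 = 12.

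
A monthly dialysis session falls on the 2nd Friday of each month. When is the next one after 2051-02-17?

February 2051 starts on a Wednesday; its first Friday is the 3rd, so the 2nd Friday is the 10th — 2051-02-10.
That is not after 2051-02-17, so look at March 2051.
March 2051 starts on a Wednesday; its first Friday is the 3rd, so the 2nd Friday is the 10th — 2051-03-10.

2051-03-10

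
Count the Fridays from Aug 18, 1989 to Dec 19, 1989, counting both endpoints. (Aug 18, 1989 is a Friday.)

18

Aug 18, 1989 is a Friday; the first Friday on or after it is Aug 18, 1989.
From Aug 18, 1989 to Dec 19, 1989: 13 + 30 + 31 + 30 + 19 = 123 days (rest of Aug, Sep, Oct, Nov, Dec).
123 ÷ 7 = 17 full weeks with remainder 4, so 17 more Fridays after the first → 18.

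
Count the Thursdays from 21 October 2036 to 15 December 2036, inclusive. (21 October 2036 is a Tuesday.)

21 October 2036 is a Tuesday; the first Thursday on or after it is 23 October 2036 (2 days later).
From 23 October 2036 to 15 December 2036: 8 + 30 + 15 = 53 days (rest of October, November, December).
53 ÷ 7 = 7 full weeks with remainder 4, so 7 more Thursdays after the first → 8.

8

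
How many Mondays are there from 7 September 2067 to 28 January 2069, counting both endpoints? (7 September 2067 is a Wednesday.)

73

7 September 2067 is a Wednesday; the first Monday on or after it is 12 September 2067 (5 days later).
From 12 September 2067 to 28 January 2069: 110 + 366 + 28 = 504 days (rest of 2067, 2068, to 28 January 2069 in 2069).
504 ÷ 7 = 72 full weeks with remainder 0, so 72 more Mondays after the first → 73.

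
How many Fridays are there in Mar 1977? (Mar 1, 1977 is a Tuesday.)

Mar 1, 1977 is a Tuesday; the first Friday on or after it is Mar 4, 1977 (3 days later).
From Mar 4, 1977 to Mar 31, 1977 is 31 − 4 = 27 days.
27 ÷ 7 = 3 full weeks with remainder 6, so 3 more Fridays after the first → 4.

4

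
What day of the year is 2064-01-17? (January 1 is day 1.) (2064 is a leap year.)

Plus 17 days into January → day 17.

17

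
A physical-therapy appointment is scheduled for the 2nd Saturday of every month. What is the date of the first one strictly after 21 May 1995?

10 June 1995

May 1995 starts on a Monday; its first Saturday is the 6th, so the 2nd Saturday is the 13th — 13 May 1995.
That is not after 21 May 1995, so look at June 1995.
June 1995 starts on a Thursday; its first Saturday is the 3rd, so the 2nd Saturday is the 10th — 10 June 1995.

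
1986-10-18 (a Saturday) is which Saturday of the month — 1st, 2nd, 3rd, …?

3rd

Day 18 falls in week ⌈18/7⌉ of the month.
Days 1–7 hold the 1st Saturday, 8–14 the 2nd, 15–21 the 3rd, 22–28 the 4th, 29–31 the 5th.
18 is in the range for the 3rd.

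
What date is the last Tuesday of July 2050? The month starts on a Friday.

July 2050 begins on a Friday, so the first Tuesday is July 5 (4 days later).
July 2050 has 31 days. Adding weeks: 5, 12, 19, 26 — the last one ≤ 31 is the 26th.

July 26, 2050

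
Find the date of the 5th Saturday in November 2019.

30 November 2019

November 2019 begins on a Friday, so the first Saturday is November 2 (1 day later).
The 5th Saturday is 4 weeks later: 2 + 28 = 30.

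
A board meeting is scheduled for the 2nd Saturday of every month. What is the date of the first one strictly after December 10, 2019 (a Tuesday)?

December 2019 starts on a Sunday; its first Saturday is the 7th, so the 2nd Saturday is the 14th — December 14, 2019.
December 14, 2019 is after December 10, 2019, so that is the next one.

December 14, 2019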